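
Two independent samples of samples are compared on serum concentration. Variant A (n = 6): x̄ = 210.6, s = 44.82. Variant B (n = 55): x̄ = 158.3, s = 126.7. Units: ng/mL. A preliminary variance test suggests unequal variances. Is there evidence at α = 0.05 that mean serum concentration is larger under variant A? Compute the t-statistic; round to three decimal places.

2.089

Let group 1 = variant A, group 2 = variant B. H0: μ_1 = μ_2; H1: μ_1 > μ_2 (Welch's two-sample t-test, right-tailed).
t = (x̄_1 − x̄_2)/√(s_1²/n_1 + s_2²/n_2) = (210.6 − 158.3)/√(44.82²/6 + 126.7²/55) = 2.089
Welch–Satterthwaite df ≈ 16.37
p-value = P(T ≥ 2.089) ≈ 0.026
Since p ≈ 0.026 < α = 0.05, reject H0; the evidence is statistically significant.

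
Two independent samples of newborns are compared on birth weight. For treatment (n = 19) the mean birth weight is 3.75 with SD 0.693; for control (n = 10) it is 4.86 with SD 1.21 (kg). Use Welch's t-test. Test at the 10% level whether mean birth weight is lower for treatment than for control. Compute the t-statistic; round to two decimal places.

Let group 1 = treatment, group 2 = control. H0: μ_1 = μ_2; H1: μ_1 < μ_2 (Welch's two-sample t-test, left-tailed).
t = (x̄_1 − x̄_2)/√(s_1²/n_1 + s_2²/n_2) = (3.75 − 4.86)/√(0.693²/19 + 1.21²/10) = -2.68
Welch–Satterthwaite df ≈ 12.19
p-value = P(T ≤ -2.68) ≈ 0.0099
Since p ≈ 0.0099 < α = 0.1, reject H0; the data support H1.

-2.68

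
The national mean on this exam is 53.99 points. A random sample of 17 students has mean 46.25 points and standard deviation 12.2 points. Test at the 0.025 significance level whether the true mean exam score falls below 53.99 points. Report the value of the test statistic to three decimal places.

-2.616

H0: μ = 53.99; H1: μ < 53.99 (one-sample t-test, left-tailed).
t = (x̄ − μ₀)/(s/√n) = (46.25 − 53.99)/(12.2/√17) = -2.616
df = n − 1 = 16
p-value = P(T ≤ -2.616) ≈ 0.0094
Since p ≈ 0.0094 < α = 0.025, reject H0; the evidence is statistically significant.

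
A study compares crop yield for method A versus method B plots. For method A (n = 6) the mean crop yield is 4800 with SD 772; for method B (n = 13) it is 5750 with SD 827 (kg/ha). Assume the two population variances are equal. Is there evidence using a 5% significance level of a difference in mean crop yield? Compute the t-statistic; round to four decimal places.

Let group 1 = method A, group 2 = method B. H0: μ_1 = μ_2; H1: μ_1 ≠ μ_2 (two-sample pooled-variance t-test, two-sided).
s_p² = [(6−1)·772² + (13−1)·827²]/(6+13−2) = 658063
t = (4800 − 5750)/√[658063·(1/6 + 1/13)] = -2.3728
df = n₁ + n₂ − 2 = 17
Two-sided p-value ≈ 0.0297
Since p ≈ 0.0297 < α = 0.05, reject H0; the data support H1.

-2.3728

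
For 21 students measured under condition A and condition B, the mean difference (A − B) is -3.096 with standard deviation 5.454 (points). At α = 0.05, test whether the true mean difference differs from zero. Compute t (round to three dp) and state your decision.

H0: μ_d = 0; H1: μ_d ≠ 0 (paired t-test on the differences, two-sided).
t = d̄/(s_d/√n) = -3.096/(5.454/√21) = -2.601
df = n − 1 = 20
Two-sided p-value ≈ 0.017
Since p ≈ 0.017 < α = 0.05, reject H0; the data support H1.

t = -2.601; reject H0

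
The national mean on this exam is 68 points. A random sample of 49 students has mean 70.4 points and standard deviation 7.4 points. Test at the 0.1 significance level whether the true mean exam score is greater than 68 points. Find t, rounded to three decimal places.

H0: μ = 68; H1: μ > 68 (one-sample t-test, right-tailed).
t = (x̄ − μ₀)/(s/√n) = (70.4 − 68)/(7.4/√49) = 2.270
df = n − 1 = 48
p-value = P(T ≥ 2.270) ≈ 0.0139
Since p ≈ 0.0139 < α = 0.1, reject H0; the data support H1.

2.270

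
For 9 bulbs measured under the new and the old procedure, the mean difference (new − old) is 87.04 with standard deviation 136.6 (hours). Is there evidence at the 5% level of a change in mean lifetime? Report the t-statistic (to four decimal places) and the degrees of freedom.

t = 1.9116, df = 8

H0: μ_d = 0; H1: μ_d ≠ 0 (paired t-test on the differences, two-sided).
t = d̄/(s_d/√n) = 87.04/(136.6/√9) = 1.9116
df = n − 1 = 8
Two-sided p-value ≈ 0.092
Since p ≈ 0.092 > α = 0.05, fail to reject H0; the data do not provide sufficient evidence against H0.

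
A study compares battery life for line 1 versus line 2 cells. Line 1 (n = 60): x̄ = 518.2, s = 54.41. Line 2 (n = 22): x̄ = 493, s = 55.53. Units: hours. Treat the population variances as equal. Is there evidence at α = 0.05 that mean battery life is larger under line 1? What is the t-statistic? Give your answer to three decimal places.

1.848

Let group 1 = line 1, group 2 = line 2. H0: μ_1 = μ_2; H1: μ_1 > μ_2 (two-sample pooled-variance t-test, right-tailed).
s_p² = [(60−1)·54.41² + (22−1)·55.53²]/(60+22−2) = 2992.77
t = (518.2 − 493)/√[2992.77·(1/60 + 1/22)] = 1.848
df = n₁ + n₂ − 2 = 80
p-value = P(T ≥ 1.848) ≈ 0.034
Since p ≈ 0.034 < α = 0.05, reject H0; the data support H1.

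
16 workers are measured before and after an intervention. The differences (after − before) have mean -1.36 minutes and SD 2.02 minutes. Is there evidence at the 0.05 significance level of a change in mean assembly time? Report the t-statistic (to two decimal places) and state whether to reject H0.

t = -2.69; reject H0

H0: μ_d = 0; H1: μ_d ≠ 0 (paired t-test on the differences, two-sided).
t = d̄/(s_d/√n) = -1.36/(2.02/√16) = -2.69
df = n − 1 = 15
Two-sided p-value ≈ 0.0167
Since p ≈ 0.0167 < α = 0.05, reject H0; the data support H1.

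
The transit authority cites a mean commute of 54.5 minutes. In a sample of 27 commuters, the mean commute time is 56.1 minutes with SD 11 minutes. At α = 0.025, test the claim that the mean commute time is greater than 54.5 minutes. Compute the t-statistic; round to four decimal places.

0.7558

H0: μ = 54.5; H1: μ > 54.5 (one-sample t-test, right-tailed).
t = (x̄ − μ₀)/(s/√n) = (56.1 − 54.5)/(11/√27) = 0.7558
df = n − 1 = 26
p-value = P(T ≥ 0.7558) ≈ 0.2283
Since p ≈ 0.2283 > α = 0.025, fail to reject H0; the evidence is not statistically significant.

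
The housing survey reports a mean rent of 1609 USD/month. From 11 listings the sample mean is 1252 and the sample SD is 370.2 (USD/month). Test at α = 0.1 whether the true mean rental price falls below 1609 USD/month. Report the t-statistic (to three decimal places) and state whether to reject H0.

H0: μ = 1609; H1: μ < 1609 (one-sample t-test, left-tailed).
t = (x̄ − μ₀)/(s/√n) = (1252 − 1609)/(370.2/√11) = -3.198
df = n − 1 = 10
p-value = P(T ≤ -3.198) ≈ 0.005
Since p ≈ 0.005 < α = 0.1, reject H0; the evidence is statistically significant.

t = -3.198; reject H0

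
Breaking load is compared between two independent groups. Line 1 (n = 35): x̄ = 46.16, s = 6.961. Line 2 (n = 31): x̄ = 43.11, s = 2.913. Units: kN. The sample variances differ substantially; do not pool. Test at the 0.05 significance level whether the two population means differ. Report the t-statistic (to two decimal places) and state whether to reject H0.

t = 2.37; reject H0

Let group 1 = line 1, group 2 = line 2. H0: μ_1 = μ_2; H1: μ_1 ≠ μ_2 (Welch's two-sample t-test, two-sided).
t = (x̄_1 − x̄_2)/√(s_1²/n_1 + s_2²/n_2) = (46.16 − 43.11)/√(6.961²/35 + 2.913²/31) = 2.37
Welch–Satterthwaite df ≈ 46.70
Two-sided p-value ≈ 0.022
Since p ≈ 0.022 < α = 0.05, reject H0; the data support H1.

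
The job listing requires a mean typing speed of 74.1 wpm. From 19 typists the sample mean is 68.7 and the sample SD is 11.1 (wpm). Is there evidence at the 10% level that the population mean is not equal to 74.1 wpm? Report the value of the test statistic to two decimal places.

-2.12

H0: μ = 74.1; H1: μ ≠ 74.1 (one-sample t-test, two-sided).
t = (x̄ − μ₀)/(s/√n) = (68.7 − 74.1)/(11.1/√19) = -2.12
df = n − 1 = 18
Two-sided p-value ≈ 0.048
Since p ≈ 0.048 < α = 0.1, reject H0; the evidence is statistically significant.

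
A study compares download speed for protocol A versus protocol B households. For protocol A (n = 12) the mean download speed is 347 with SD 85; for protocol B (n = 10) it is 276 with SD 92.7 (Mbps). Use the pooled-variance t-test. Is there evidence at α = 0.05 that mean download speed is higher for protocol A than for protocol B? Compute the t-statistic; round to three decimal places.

Let group 1 = protocol A, group 2 = protocol B. H0: μ_1 = μ_2; H1: μ_1 > μ_2 (two-sample pooled-variance t-test, right-tailed).
s_p² = [(12−1)·85² + (10−1)·92.7²]/(12+10−2) = 7840.73
t = (347 − 276)/√[7840.73·(1/12 + 1/10)] = 1.873
df = n₁ + n₂ − 2 = 20
p-value = P(T ≥ 1.873) ≈ 0.0379
Since p ≈ 0.0379 < α = 0.05, reject H0; the data support H1.

1.873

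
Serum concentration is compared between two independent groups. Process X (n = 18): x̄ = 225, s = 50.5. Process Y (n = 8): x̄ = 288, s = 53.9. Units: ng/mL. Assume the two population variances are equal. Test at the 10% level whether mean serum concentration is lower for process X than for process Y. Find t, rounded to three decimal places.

-2.878

Let group 1 = process X, group 2 = process Y. H0: μ_1 = μ_2; H1: μ_1 < μ_2 (two-sample pooled-variance t-test, left-tailed).
s_p² = [(18−1)·50.5² + (8−1)·53.9²]/(18+8−2) = 2653.78
t = (225 − 288)/√[2653.78·(1/18 + 1/8)] = -2.878
df = n₁ + n₂ − 2 = 24
p-value = P(T ≤ -2.878) ≈ 0.0041
Since p ≈ 0.0041 < α = 0.1, reject H0; the data support H1.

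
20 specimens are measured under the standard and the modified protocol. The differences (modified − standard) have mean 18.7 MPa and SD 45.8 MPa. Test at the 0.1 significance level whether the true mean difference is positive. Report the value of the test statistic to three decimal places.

H0: μ_d = 0; H1: μ_d > 0 (paired t-test on the differences, right-tailed).
t = d̄/(s_d/√n) = 18.7/(45.8/√20) = 1.826
df = n − 1 = 19
p-value = P(T ≥ 1.826) ≈ 0.0418
Since p ≈ 0.0418 < α = 0.1, reject H0; the evidence is statistically significant.

1.826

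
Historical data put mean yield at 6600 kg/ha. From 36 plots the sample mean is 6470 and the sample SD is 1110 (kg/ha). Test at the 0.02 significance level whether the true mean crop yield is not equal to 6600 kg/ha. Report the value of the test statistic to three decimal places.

H0: μ = 6600; H1: μ ≠ 6600 (one-sample t-test, two-sided).
t = (x̄ − μ₀)/(s/√n) = (6470 − 6600)/(1110/√36) = -0.703
df = n − 1 = 35
Two-sided p-value ≈ 0.4869
Since p ≈ 0.4869 > α = 0.02, fail to reject H0; the evidence is not statistically significant.

-0.703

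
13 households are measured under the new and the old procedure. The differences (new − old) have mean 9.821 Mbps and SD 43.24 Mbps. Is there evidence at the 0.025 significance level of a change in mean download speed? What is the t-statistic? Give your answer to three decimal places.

H0: μ_d = 0; H1: μ_d ≠ 0 (paired t-test on the differences, two-sided).
t = d̄/(s_d/√n) = 9.821/(43.24/√13) = 0.819
df = n − 1 = 12
Two-sided p-value ≈ 0.4288
Since p ≈ 0.4288 > α = 0.025, fail to reject H0; the data do not provide sufficient evidence against H0.

0.819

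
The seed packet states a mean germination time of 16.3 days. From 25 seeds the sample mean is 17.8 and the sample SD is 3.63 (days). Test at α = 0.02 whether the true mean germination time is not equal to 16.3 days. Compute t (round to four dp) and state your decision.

t = 2.0661; fail to reject H0

H0: μ = 16.3; H1: μ ≠ 16.3 (one-sample t-test, two-sided).
t = (x̄ − μ₀)/(s/√n) = (17.8 − 16.3)/(3.63/√25) = 2.0661
df = n − 1 = 24
Two-sided p-value ≈ 0.050
Since p ≈ 0.050 > α = 0.02, fail to reject H0; the data do not provide sufficient evidence against H0.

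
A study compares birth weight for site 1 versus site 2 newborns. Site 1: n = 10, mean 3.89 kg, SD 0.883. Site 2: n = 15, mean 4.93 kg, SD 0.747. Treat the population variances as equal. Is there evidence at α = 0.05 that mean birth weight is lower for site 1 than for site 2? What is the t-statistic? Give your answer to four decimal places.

Let group 1 = site 1, group 2 = site 2. H0: μ_1 = μ_2; H1: μ_1 < μ_2 (two-sample pooled-variance t-test, left-tailed).
s_p² = [(10−1)·0.883² + (15−1)·0.747²]/(10+15−2) = 0.644753
t = (3.89 − 4.93)/√[0.644753·(1/10 + 1/15)] = -3.1726
df = n₁ + n₂ − 2 = 23
p-value = P(T ≤ -3.1726) ≈ 0.002
Since p ≈ 0.002 < α = 0.05, reject H0; the data support H1.

-3.1726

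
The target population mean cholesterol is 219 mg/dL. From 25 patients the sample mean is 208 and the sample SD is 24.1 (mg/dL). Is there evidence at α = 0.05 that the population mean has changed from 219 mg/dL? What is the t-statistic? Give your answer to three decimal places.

-2.282

H0: μ = 219; H1: μ ≠ 219 (one-sample t-test, two-sided).
t = (x̄ − μ₀)/(s/√n) = (208 − 219)/(24.1/√25) = -2.282
df = n − 1 = 24
Two-sided p-value ≈ 0.032
Since p ≈ 0.032 < α = 0.05, reject H0; the evidence is statistically significant.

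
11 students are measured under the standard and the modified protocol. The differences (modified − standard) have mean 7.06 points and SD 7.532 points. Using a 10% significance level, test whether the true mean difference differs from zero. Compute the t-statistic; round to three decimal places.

3.109

H0: μ_d = 0; H1: μ_d ≠ 0 (paired t-test on the differences, two-sided).
t = d̄/(s_d/√n) = 7.06/(7.532/√11) = 3.109
df = n − 1 = 10
Two-sided p-value ≈ 0.0111
Since p ≈ 0.0111 < α = 0.1, reject H0; the data support H1.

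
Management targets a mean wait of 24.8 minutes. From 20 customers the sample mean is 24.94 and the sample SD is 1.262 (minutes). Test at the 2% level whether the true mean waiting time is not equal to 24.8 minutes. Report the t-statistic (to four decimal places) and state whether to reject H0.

H0: μ = 24.8; H1: μ ≠ 24.8 (one-sample t-test, two-sided).
t = (x̄ − μ₀)/(s/√n) = (24.94 − 24.8)/(1.262/√20) = 0.4961
df = n − 1 = 19
Two-sided p-value ≈ 0.6255
Since p ≈ 0.6255 > α = 0.02, fail to reject H0; the evidence is not statistically significant.

t = 0.4961; fail to reject H0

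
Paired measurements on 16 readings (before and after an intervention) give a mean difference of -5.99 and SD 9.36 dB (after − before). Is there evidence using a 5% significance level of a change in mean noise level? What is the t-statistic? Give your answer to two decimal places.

-2.56

H0: μ_d = 0; H1: μ_d ≠ 0 (paired t-test on the differences, two-sided).
t = d̄/(s_d/√n) = -5.99/(9.36/√16) = -2.56
df = n − 1 = 15
Two-sided p-value ≈ 0.022
Since p ≈ 0.022 < α = 0.05, reject H0; the evidence is statistically significant.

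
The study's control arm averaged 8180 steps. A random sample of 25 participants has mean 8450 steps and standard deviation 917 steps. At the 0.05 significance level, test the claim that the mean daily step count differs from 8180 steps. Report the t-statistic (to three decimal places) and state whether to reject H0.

H0: μ = 8180; H1: μ ≠ 8180 (one-sample t-test, two-sided).
t = (x̄ − μ₀)/(s/√n) = (8450 − 8180)/(917/√25) = 1.472
df = n − 1 = 24
Two-sided p-value ≈ 0.154
Since p ≈ 0.154 > α = 0.05, fail to reject H0; the evidence is not statistically significant.

t = 1.472; fail to reject H0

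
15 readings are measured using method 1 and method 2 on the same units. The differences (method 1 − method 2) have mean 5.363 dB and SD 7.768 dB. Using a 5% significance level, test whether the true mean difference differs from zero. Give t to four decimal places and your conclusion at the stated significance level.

t = 2.6739; reject H0

H0: μ_d = 0; H1: μ_d ≠ 0 (paired t-test on the differences, two-sided).
t = d̄/(s_d/√n) = 5.363/(7.768/√15) = 2.6739
df = n − 1 = 14
Two-sided p-value ≈ 0.018
Since p ≈ 0.018 < α = 0.05, reject H0; the evidence is statistically significant.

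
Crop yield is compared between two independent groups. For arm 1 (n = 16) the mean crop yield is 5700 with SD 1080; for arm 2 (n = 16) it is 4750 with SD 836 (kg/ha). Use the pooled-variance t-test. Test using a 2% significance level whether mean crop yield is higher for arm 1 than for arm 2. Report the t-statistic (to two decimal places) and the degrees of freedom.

Let group 1 = arm 1, group 2 = arm 2. H0: μ_1 = μ_2; H1: μ_1 > μ_2 (two-sample pooled-variance t-test, right-tailed).
s_p² = [(16−1)·1080² + (16−1)·836²]/(16+16−2) = 932648
t = (5700 − 4750)/√[932648·(1/16 + 1/16)] = 2.78
df = n₁ + n₂ − 2 = 30
p-value = P(T ≥ 2.78) ≈ 0.0046
Since p ≈ 0.0046 < α = 0.02, reject H0; the evidence is statistically significant.

t = 2.78, df = 30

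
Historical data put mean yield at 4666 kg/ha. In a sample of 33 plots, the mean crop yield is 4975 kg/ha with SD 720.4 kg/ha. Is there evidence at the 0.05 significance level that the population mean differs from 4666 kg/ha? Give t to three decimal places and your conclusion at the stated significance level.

H0: μ = 4666; H1: μ ≠ 4666 (one-sample t-test, two-sided).
t = (x̄ − μ₀)/(s/√n) = (4975 − 4666)/(720.4/√33) = 2.464
df = n − 1 = 32
Two-sided p-value ≈ 0.0193
Since p ≈ 0.0193 < α = 0.05, reject H0; the evidence is statistically significant.

t = 2.464; reject H0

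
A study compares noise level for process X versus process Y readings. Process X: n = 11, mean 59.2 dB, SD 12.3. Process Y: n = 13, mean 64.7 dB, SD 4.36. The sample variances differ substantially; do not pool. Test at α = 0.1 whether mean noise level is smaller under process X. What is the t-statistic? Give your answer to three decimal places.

-1.410

Let group 1 = process X, group 2 = process Y. H0: μ_1 = μ_2; H1: μ_1 < μ_2 (Welch's two-sample t-test, left-tailed).
t = (x̄_1 − x̄_2)/√(s_1²/n_1 + s_2²/n_2) = (59.2 − 64.7)/√(12.3²/11 + 4.36²/13) = -1.410
Welch–Satterthwaite df ≈ 12.13
p-value = P(T ≤ -1.410) ≈ 0.0918
Since p ≈ 0.0918 < α = 0.1, reject H0; the evidence is statistically significant.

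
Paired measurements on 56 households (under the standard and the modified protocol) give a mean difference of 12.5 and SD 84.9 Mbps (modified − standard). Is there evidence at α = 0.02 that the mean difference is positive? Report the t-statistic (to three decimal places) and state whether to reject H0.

t = 1.102; fail to reject H0

H0: μ_d = 0; H1: μ_d > 0 (paired t-test on the differences, right-tailed).
t = d̄/(s_d/√n) = 12.5/(84.9/√56) = 1.102
df = n − 1 = 55
p-value = P(T ≥ 1.102) ≈ 0.138
Since p ≈ 0.138 > α = 0.02, fail to reject H0; the data do not provide sufficient evidence against H0.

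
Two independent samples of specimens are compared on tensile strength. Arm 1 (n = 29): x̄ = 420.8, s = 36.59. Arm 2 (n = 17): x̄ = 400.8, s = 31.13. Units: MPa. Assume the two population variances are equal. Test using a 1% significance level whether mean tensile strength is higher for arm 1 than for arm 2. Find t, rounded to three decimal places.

Let group 1 = arm 1, group 2 = arm 2. H0: μ_1 = μ_2; H1: μ_1 > μ_2 (two-sample pooled-variance t-test, right-tailed).
s_p² = [(29−1)·36.59² + (17−1)·31.13²]/(29+17−2) = 1204.37
t = (420.8 − 400.8)/√[1204.37·(1/29 + 1/17)] = 1.887
df = n₁ + n₂ − 2 = 44
p-value = P(T ≥ 1.887) ≈ 0.0329
Since p ≈ 0.0329 > α = 0.01, fail to reject H0; the data do not provide sufficient evidence against H0.

1.887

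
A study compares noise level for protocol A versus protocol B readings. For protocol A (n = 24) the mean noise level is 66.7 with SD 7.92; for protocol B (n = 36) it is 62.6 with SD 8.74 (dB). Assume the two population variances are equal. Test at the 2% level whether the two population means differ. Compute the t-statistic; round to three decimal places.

1.847

Let group 1 = protocol A, group 2 = protocol B. H0: μ_1 = μ_2; H1: μ_1 ≠ μ_2 (two-sample pooled-variance t-test, two-sided).
s_p² = [(24−1)·7.92² + (36−1)·8.74²]/(24+36−2) = 70.9702
t = (66.7 − 62.6)/√[70.9702·(1/24 + 1/36)] = 1.847
df = n₁ + n₂ − 2 = 58
Two-sided p-value ≈ 0.070
Since p ≈ 0.070 > α = 0.02, fail to reject H0; the data do not provide sufficient evidence against H0.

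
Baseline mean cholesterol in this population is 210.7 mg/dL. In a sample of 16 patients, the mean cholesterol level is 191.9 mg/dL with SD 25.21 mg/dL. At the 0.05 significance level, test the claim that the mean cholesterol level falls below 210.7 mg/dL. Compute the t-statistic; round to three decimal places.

H0: μ = 210.7; H1: μ < 210.7 (one-sample t-test, left-tailed).
t = (x̄ − μ₀)/(s/√n) = (191.9 − 210.7)/(25.21/√16) = -2.983
df = n − 1 = 15
p-value = P(T ≤ -2.983) ≈ 0.0046
Since p ≈ 0.0046 < α = 0.05, reject H0; the evidence is statistically significant.

-2.983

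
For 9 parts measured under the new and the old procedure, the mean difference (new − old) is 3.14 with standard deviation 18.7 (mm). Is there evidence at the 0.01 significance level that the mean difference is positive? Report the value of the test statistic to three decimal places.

H0: μ_d = 0; H1: μ_d > 0 (paired t-test on the differences, right-tailed).
t = d̄/(s_d/√n) = 3.14/(18.7/√9) = 0.504
df = n − 1 = 8
p-value = P(T ≥ 0.504) ≈ 0.3140
Since p ≈ 0.3140 > α = 0.01, fail to reject H0; the data do not provide sufficient evidence against H0.

0.504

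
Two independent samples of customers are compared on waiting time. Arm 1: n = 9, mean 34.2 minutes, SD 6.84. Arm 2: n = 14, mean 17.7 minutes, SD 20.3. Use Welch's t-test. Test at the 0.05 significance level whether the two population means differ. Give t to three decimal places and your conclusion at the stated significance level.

Let group 1 = arm 1, group 2 = arm 2. H0: μ_1 = μ_2; H1: μ_1 ≠ μ_2 (Welch's two-sample t-test, two-sided).
t = (x̄_1 − x̄_2)/√(s_1²/n_1 + s_2²/n_2) = (34.2 − 17.7)/√(6.84²/9 + 20.3²/14) = 2.804
Welch–Satterthwaite df ≈ 17.13
Two-sided p-value ≈ 0.012
Since p ≈ 0.012 < α = 0.05, reject H0; the data support H1.

t = 2.804; reject H0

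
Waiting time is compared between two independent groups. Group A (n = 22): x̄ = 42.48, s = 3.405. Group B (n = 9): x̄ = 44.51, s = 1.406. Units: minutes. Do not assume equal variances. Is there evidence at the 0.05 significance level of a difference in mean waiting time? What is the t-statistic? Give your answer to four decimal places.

-2.3493

Let group 1 = group A, group 2 = group B. H0: μ_1 = μ_2; H1: μ_1 ≠ μ_2 (Welch's two-sample t-test, two-sided).
t = (x̄_1 − x̄_2)/√(s_1²/n_1 + s_2²/n_2) = (42.48 − 44.51)/√(3.405²/22 + 1.406²/9) = -2.3493
Welch–Satterthwaite df ≈ 28.95
Two-sided p-value ≈ 0.026
Since p ≈ 0.026 < α = 0.05, reject H0; the evidence is statistically significant.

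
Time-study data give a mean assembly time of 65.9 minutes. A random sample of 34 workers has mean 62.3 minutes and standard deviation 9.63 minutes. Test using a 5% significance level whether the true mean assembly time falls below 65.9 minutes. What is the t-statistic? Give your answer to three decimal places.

H0: μ = 65.9; H1: μ < 65.9 (one-sample t-test, left-tailed).
t = (x̄ − μ₀)/(s/√n) = (62.3 − 65.9)/(9.63/√34) = -2.180
df = n − 1 = 33
p-value = P(T ≤ -2.180) ≈ 0.0183
Since p ≈ 0.0183 < α = 0.05, reject H0; the data support H1.

-2.180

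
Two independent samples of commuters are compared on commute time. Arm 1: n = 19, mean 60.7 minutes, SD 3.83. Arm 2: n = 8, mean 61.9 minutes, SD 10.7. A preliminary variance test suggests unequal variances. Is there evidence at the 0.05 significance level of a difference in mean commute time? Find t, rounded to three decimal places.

-0.309

Let group 1 = arm 1, group 2 = arm 2. H0: μ_1 = μ_2; H1: μ_1 ≠ μ_2 (Welch's two-sample t-test, two-sided).
t = (x̄_1 − x̄_2)/√(s_1²/n_1 + s_2²/n_2) = (60.7 − 61.9)/√(3.83²/19 + 10.7²/8) = -0.309
Welch–Satterthwaite df ≈ 7.77
Two-sided p-value ≈ 0.7655
Since p ≈ 0.7655 > α = 0.05, fail to reject H0; the data do not provide sufficient evidence against H0.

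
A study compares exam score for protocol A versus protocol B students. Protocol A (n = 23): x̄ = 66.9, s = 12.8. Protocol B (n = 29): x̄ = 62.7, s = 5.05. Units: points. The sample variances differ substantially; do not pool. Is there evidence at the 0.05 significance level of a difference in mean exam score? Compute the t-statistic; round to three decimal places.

1.485

Let group 1 = protocol A, group 2 = protocol B. H0: μ_1 = μ_2; H1: μ_1 ≠ μ_2 (Welch's two-sample t-test, two-sided).
t = (x̄_1 − x̄_2)/√(s_1²/n_1 + s_2²/n_2) = (66.9 − 62.7)/√(12.8²/23 + 5.05²/29) = 1.485
Welch–Satterthwaite df ≈ 27.44
Two-sided p-value ≈ 0.1490
Since p ≈ 0.1490 > α = 0.05, fail to reject H0; the evidence is not statistically significant.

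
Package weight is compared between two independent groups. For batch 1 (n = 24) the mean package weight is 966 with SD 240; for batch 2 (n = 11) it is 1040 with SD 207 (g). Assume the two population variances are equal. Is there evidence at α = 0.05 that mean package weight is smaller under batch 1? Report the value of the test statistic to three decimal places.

-0.882

Let group 1 = batch 1, group 2 = batch 2. H0: μ_1 = μ_2; H1: μ_1 < μ_2 (two-sample pooled-variance t-test, left-tailed).
s_p² = [(24−1)·240² + (11−1)·207²]/(24+11−2) = 53130
t = (966 − 1040)/√[53130·(1/24 + 1/11)] = -0.882
df = n₁ + n₂ − 2 = 33
p-value = P(T ≤ -0.882) ≈ 0.1922
Since p ≈ 0.1922 > α = 0.05, fail to reject H0; the data do not provide sufficient evidence against H0.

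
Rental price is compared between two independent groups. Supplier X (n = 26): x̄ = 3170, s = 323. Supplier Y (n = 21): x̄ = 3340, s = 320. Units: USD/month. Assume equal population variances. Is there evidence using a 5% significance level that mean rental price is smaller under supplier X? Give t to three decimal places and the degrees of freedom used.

Let group 1 = supplier X, group 2 = supplier Y. H0: μ_1 = μ_2; H1: μ_1 < μ_2 (two-sample pooled-variance t-test, left-tailed).
s_p² = [(26−1)·323² + (21−1)·320²]/(26+21−2) = 103472
t = (3170 − 3340)/√[103472·(1/26 + 1/21)] = -1.801
df = n₁ + n₂ − 2 = 45
p-value = P(T ≤ -1.801) ≈ 0.0392
Since p ≈ 0.0392 < α = 0.05, reject H0; the evidence is statistically significant.

t = -1.801, df = 45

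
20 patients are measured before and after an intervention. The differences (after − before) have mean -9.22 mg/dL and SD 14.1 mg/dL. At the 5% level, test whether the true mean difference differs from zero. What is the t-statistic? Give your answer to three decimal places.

H0: μ_d = 0; H1: μ_d ≠ 0 (paired t-test on the differences, two-sided).
t = d̄/(s_d/√n) = -9.22/(14.1/√20) = -2.924
df = n − 1 = 19
Two-sided p-value ≈ 0.0087
Since p ≈ 0.0087 < α = 0.05, reject H0; the evidence is statistically significant.

-2.924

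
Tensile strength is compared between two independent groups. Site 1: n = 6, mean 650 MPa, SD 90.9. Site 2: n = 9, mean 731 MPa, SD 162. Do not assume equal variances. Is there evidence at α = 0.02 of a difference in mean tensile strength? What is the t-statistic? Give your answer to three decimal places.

Let group 1 = site 1, group 2 = site 2. H0: μ_1 = μ_2; H1: μ_1 ≠ μ_2 (Welch's two-sample t-test, two-sided).
t = (x̄_1 − x̄_2)/√(s_1²/n_1 + s_2²/n_2) = (650 − 731)/√(90.9²/6 + 162²/9) = -1.236
Welch–Satterthwaite df ≈ 12.78
Two-sided p-value ≈ 0.239
Since p ≈ 0.239 > α = 0.02, fail to reject H0; the evidence is not statistically significant.

-1.236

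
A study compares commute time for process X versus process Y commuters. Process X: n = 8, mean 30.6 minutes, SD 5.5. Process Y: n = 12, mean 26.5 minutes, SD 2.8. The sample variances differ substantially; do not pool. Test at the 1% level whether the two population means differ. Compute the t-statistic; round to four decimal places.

1.9470

Let group 1 = process X, group 2 = process Y. H0: μ_1 = μ_2; H1: μ_1 ≠ μ_2 (Welch's two-sample t-test, two-sided).
t = (x̄_1 − x̄_2)/√(s_1²/n_1 + s_2²/n_2) = (30.6 − 26.5)/√(5.5²/8 + 2.8²/12) = 1.9470
Welch–Satterthwaite df ≈ 9.45
Two-sided p-value ≈ 0.082
Since p ≈ 0.082 > α = 0.01, fail to reject H0; the data do not provide sufficient evidence against H0.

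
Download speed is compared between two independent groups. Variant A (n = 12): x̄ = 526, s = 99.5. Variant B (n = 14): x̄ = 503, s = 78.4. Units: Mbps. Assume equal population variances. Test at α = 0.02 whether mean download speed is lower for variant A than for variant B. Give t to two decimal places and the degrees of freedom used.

t = 0.66, df = 24

Let group 1 = variant A, group 2 = variant B. H0: μ_1 = μ_2; H1: μ_1 < μ_2 (two-sample pooled-variance t-test, left-tailed).
s_p² = [(12−1)·99.5² + (14−1)·78.4²]/(12+14−2) = 7867
t = (526 − 503)/√[7867·(1/12 + 1/14)] = 0.66
df = n₁ + n₂ − 2 = 24
p-value = P(T ≤ 0.66) ≈ 0.742
Since p ≈ 0.742 > α = 0.02, fail to reject H0; the evidence is not statistically significant.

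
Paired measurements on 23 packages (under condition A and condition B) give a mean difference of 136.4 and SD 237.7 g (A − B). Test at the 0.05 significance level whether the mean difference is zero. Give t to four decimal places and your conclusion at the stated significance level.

H0: μ_d = 0; H1: μ_d ≠ 0 (paired t-test on the differences, two-sided).
t = d̄/(s_d/√n) = 136.4/(237.7/√23) = 2.7520
df = n − 1 = 22
Two-sided p-value ≈ 0.012
Since p ≈ 0.012 < α = 0.05, reject H0; the data support H1.

t = 2.7520; reject H0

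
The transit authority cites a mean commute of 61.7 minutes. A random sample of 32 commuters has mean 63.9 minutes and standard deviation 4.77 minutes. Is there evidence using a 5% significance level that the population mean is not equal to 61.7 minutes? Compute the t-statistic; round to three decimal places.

H0: μ = 61.7; H1: μ ≠ 61.7 (one-sample t-test, two-sided).
t = (x̄ − μ₀)/(s/√n) = (63.9 − 61.7)/(4.77/√32) = 2.609
df = n − 1 = 31
Two-sided p-value ≈ 0.014
Since p ≈ 0.014 < α = 0.05, reject H0; the data support H1.

2.609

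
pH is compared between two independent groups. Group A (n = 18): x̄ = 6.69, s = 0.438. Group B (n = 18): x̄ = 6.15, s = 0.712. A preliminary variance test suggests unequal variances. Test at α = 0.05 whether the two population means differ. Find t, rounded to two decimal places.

Let group 1 = group A, group 2 = group B. H0: μ_1 = μ_2; H1: μ_1 ≠ μ_2 (Welch's two-sample t-test, two-sided).
t = (x̄_1 − x̄_2)/√(s_1²/n_1 + s_2²/n_2) = (6.69 − 6.15)/√(0.438²/18 + 0.712²/18) = 2.74
Welch–Satterthwaite df ≈ 28.25
Two-sided p-value ≈ 0.0105
Since p ≈ 0.0105 < α = 0.05, reject H0; the data support H1.

2.74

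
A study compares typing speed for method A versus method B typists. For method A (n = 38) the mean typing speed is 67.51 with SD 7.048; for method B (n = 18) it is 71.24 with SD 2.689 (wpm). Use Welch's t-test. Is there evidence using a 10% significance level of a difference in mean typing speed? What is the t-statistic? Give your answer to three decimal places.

-2.853

Let group 1 = method A, group 2 = method B. H0: μ_1 = μ_2; H1: μ_1 ≠ μ_2 (Welch's two-sample t-test, two-sided).
t = (x̄_1 − x̄_2)/√(s_1²/n_1 + s_2²/n_2) = (67.51 − 71.24)/√(7.048²/38 + 2.689²/18) = -2.853
Welch–Satterthwaite df ≈ 52.45
Two-sided p-value ≈ 0.006
Since p ≈ 0.006 < α = 0.1, reject H0; the data support H1.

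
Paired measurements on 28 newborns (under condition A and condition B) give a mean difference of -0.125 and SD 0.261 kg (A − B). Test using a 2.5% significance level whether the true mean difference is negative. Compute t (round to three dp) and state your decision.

H0: μ_d = 0; H1: μ_d < 0 (paired t-test on the differences, left-tailed).
t = d̄/(s_d/√n) = -0.125/(0.261/√28) = -2.534
df = n − 1 = 27
p-value = P(T ≤ -2.534) ≈ 0.009
Since p ≈ 0.009 < α = 0.025, reject H0; the data support H1.

t = -2.534; reject H0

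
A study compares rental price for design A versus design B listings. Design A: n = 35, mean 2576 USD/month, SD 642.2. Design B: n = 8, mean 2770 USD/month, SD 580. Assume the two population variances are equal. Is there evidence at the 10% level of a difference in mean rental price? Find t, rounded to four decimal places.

Let group 1 = design A, group 2 = design B. H0: μ_1 = μ_2; H1: μ_1 ≠ μ_2 (two-sample pooled-variance t-test, two-sided).
s_p² = [(35−1)·642.2² + (8−1)·580²]/(35+8−2) = 399442
t = (2576 − 2770)/√[399442·(1/35 + 1/8)] = -0.7833
df = n₁ + n₂ − 2 = 41
Two-sided p-value ≈ 0.438
Since p ≈ 0.438 > α = 0.1, fail to reject H0; the data do not provide sufficient evidence against H0.

-0.7833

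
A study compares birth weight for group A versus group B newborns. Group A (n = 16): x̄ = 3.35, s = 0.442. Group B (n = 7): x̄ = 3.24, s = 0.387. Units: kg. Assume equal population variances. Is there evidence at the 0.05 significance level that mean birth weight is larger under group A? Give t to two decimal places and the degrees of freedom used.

Let group 1 = group A, group 2 = group B. H0: μ_1 = μ_2; H1: μ_1 > μ_2 (two-sample pooled-variance t-test, right-tailed).
s_p² = [(16−1)·0.442² + (7−1)·0.387²]/(16+7−2) = 0.182337
t = (3.35 − 3.24)/√[0.182337·(1/16 + 1/7)] = 0.57
df = n₁ + n₂ − 2 = 21
p-value = P(T ≥ 0.57) ≈ 0.288
Since p ≈ 0.288 > α = 0.05, fail to reject H0; the data do not provide sufficient evidence against H0.

t = 0.57, df = 21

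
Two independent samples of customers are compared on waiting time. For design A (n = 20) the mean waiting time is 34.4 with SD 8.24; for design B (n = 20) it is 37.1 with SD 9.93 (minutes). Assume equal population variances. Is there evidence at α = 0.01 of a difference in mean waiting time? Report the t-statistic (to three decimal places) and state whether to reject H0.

t = -0.936; fail to reject H0

Let group 1 = design A, group 2 = design B. H0: μ_1 = μ_2; H1: μ_1 ≠ μ_2 (two-sample pooled-variance t-test, two-sided).
s_p² = [(20−1)·8.24² + (20−1)·9.93²]/(20+20−2) = 83.2512
t = (34.4 − 37.1)/√[83.2512·(1/20 + 1/20)] = -0.936
df = n₁ + n₂ − 2 = 38
Two-sided p-value ≈ 0.3553
Since p ≈ 0.3553 > α = 0.01, fail to reject H0; the data do not provide sufficient evidence against H0.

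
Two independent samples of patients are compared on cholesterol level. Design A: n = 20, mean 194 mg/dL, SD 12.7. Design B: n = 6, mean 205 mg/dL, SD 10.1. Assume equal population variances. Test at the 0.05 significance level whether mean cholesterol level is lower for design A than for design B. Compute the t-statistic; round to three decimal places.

Let group 1 = design A, group 2 = design B. H0: μ_1 = μ_2; H1: μ_1 < μ_2 (two-sample pooled-variance t-test, left-tailed).
s_p² = [(20−1)·12.7² + (6−1)·10.1²]/(20+6−2) = 148.94
t = (194 − 205)/√[148.94·(1/20 + 1/6)] = -1.936
df = n₁ + n₂ − 2 = 24
p-value = P(T ≤ -1.936) ≈ 0.0323
Since p ≈ 0.0323 < α = 0.05, reject H0; the evidence is statistically significant.

-1.936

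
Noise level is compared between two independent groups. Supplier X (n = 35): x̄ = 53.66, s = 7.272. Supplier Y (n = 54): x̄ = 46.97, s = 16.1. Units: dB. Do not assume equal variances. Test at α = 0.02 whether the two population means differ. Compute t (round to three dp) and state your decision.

t = 2.663; reject H0

Let group 1 = supplier X, group 2 = supplier Y. H0: μ_1 = μ_2; H1: μ_1 ≠ μ_2 (Welch's two-sample t-test, two-sided).
t = (x̄_1 − x̄_2)/√(s_1²/n_1 + s_2²/n_2) = (53.66 − 46.97)/√(7.272²/35 + 16.1²/54) = 2.663
Welch–Satterthwaite df ≈ 79.36
Two-sided p-value ≈ 0.0094
Since p ≈ 0.0094 < α = 0.02, reject H0; the evidence is statistically significant.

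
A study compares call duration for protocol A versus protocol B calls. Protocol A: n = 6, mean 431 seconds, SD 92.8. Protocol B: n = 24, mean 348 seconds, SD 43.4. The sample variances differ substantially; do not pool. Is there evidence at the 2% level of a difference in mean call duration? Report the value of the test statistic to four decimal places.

2.1333

Let group 1 = protocol A, group 2 = protocol B. H0: μ_1 = μ_2; H1: μ_1 ≠ μ_2 (Welch's two-sample t-test, two-sided).
t = (x̄_1 − x̄_2)/√(s_1²/n_1 + s_2²/n_2) = (431 − 348)/√(92.8²/6 + 43.4²/24) = 2.1333
Welch–Satterthwaite df ≈ 5.56
Two-sided p-value ≈ 0.081
Since p ≈ 0.081 > α = 0.02, fail to reject H0; the data do not provide sufficient evidence against H0.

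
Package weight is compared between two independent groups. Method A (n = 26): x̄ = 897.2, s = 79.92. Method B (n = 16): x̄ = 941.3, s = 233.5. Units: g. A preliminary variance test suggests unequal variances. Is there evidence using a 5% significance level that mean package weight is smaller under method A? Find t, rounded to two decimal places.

-0.73

Let group 1 = method A, group 2 = method B. H0: μ_1 = μ_2; H1: μ_1 < μ_2 (Welch's two-sample t-test, left-tailed).
t = (x̄_1 − x̄_2)/√(s_1²/n_1 + s_2²/n_2) = (897.2 − 941.3)/√(79.92²/26 + 233.5²/16) = -0.73
Welch–Satterthwaite df ≈ 17.19
p-value = P(T ≤ -0.73) ≈ 0.238
Since p ≈ 0.238 > α = 0.05, fail to reject H0; the data do not provide sufficient evidence against H0.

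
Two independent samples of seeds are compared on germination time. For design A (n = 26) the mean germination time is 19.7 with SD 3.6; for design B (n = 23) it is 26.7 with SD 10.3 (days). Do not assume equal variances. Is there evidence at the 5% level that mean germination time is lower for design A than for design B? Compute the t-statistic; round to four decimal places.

-3.0963

Let group 1 = design A, group 2 = design B. H0: μ_1 = μ_2; H1: μ_1 < μ_2 (Welch's two-sample t-test, left-tailed).
t = (x̄_1 − x̄_2)/√(s_1²/n_1 + s_2²/n_2) = (19.7 − 26.7)/√(3.6²/26 + 10.3²/23) = -3.0963
Welch–Satterthwaite df ≈ 26.74
p-value = P(T ≤ -3.0963) ≈ 0.0023
Since p ≈ 0.0023 < α = 0.05, reject H0; the evidence is statistically significant.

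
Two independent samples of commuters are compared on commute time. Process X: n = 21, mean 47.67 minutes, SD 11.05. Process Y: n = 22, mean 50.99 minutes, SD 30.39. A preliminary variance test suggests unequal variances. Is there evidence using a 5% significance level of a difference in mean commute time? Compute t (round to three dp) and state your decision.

Let group 1 = process X, group 2 = process Y. H0: μ_1 = μ_2; H1: μ_1 ≠ μ_2 (Welch's two-sample t-test, two-sided).
t = (x̄_1 − x̄_2)/√(s_1²/n_1 + s_2²/n_2) = (47.67 − 50.99)/√(11.05²/21 + 30.39²/22) = -0.480
Welch–Satterthwaite df ≈ 26.68
Two-sided p-value ≈ 0.635
Since p ≈ 0.635 > α = 0.05, fail to reject H0; the evidence is not statistically significant.

t = -0.480; fail to reject H0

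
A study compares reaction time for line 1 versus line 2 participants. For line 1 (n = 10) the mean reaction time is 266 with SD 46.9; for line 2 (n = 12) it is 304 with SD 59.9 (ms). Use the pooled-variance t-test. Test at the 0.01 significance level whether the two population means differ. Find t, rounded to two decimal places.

-1.63

Let group 1 = line 1, group 2 = line 2. H0: μ_1 = μ_2; H1: μ_1 ≠ μ_2 (two-sample pooled-variance t-test, two-sided).
s_p² = [(10−1)·46.9² + (12−1)·59.9²]/(10+12−2) = 2963.23
t = (266 − 304)/√[2963.23·(1/10 + 1/12)] = -1.63
df = n₁ + n₂ − 2 = 20
Two-sided p-value ≈ 0.119
Since p ≈ 0.119 > α = 0.01, fail to reject H0; the data do not provide sufficient evidence against H0.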